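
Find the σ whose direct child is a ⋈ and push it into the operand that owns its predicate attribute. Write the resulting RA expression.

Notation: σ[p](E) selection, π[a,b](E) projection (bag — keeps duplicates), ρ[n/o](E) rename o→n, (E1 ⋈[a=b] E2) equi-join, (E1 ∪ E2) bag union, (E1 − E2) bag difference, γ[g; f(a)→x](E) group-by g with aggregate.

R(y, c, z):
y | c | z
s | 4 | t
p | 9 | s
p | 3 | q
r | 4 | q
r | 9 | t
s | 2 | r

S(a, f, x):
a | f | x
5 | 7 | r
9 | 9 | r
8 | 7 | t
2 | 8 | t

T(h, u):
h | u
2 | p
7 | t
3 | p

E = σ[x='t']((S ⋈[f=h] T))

σ filters on x, owned by the left side.
E' = (σ[x='t'](S) ⋈[f=h] T)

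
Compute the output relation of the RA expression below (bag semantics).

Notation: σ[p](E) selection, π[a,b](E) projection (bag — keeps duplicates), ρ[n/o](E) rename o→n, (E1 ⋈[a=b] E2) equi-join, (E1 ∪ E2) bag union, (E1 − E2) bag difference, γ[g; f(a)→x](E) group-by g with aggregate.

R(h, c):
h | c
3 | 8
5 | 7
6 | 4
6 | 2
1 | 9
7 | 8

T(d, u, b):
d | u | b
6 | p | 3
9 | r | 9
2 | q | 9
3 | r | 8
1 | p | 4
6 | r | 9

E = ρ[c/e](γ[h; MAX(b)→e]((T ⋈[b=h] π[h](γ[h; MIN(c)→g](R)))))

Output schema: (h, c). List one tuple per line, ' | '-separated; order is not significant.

Row counts bottom-up:
  T → 6
  R → 6
  γ[h; MIN(c)→g](R) → 5
  π[h](γ[h; MIN(c)→g](R)) → 5
  (T ⋈[b=h] π[h](γ[h; MIN(c)→g](R))) → 1
  γ[h; MAX(b)→e]((T ⋈[b=h] π[h](γ[h; MIN(c)→g](R)))) → 1
  ρ[c/e](γ[h; MAX(b)→e]((T ⋈[b=h] π[h](γ[h; MIN(c)→g](R))))) → 1

== RESULT ==
h | c
3 | 3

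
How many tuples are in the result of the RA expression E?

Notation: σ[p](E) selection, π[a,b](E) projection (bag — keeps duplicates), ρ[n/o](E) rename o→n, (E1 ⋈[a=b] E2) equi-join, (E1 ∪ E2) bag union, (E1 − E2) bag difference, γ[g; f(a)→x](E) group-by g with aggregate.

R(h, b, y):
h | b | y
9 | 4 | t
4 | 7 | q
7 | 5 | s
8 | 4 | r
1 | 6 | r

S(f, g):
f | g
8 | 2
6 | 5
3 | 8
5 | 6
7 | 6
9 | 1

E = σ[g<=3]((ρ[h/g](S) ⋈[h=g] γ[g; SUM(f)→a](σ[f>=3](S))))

Per-node cardinality:
  S → 6
  ρ[h/g](S) → 6
  S → 6
  σ[f>=3](S) → 6
  γ[g; SUM(f)→a](σ[f>=3](S)) → 5
  (ρ[h/g](S) ⋈[h=g] γ[g; SUM(f)→a](σ[f>=3](S))) → 6
  σ[g<=3]((ρ[h/g](S) ⋈[h=g] γ[g; SUM(f)→a](σ[f>=3](S)))) → 2

|E| = 2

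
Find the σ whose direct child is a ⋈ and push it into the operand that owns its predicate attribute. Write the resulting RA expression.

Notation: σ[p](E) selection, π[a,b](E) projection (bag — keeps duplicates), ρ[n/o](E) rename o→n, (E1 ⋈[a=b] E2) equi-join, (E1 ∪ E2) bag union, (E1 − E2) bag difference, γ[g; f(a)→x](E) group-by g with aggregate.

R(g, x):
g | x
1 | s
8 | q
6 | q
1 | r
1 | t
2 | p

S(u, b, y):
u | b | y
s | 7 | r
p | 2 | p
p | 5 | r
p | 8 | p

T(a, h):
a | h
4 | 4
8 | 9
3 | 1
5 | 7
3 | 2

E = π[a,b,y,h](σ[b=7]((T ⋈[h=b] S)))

σ filters on b, owned by the right side.
E' = π[a,b,y,h]((T ⋈[h=b] σ[b=7](S)))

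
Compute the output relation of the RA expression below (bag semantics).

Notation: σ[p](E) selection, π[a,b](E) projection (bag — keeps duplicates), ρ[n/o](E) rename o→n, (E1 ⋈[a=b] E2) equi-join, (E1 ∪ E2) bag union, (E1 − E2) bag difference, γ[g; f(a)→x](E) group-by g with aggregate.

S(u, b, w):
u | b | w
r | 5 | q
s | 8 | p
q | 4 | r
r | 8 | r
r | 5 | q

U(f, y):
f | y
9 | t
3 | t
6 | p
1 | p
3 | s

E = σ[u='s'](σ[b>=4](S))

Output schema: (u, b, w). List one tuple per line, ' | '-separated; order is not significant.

Row counts bottom-up:
  S → 5
  σ[b>=4](S) → 5
  σ[u='s'](σ[b>=4](S)) → 1

== RESULT ==
u | b | w
s | 8 | p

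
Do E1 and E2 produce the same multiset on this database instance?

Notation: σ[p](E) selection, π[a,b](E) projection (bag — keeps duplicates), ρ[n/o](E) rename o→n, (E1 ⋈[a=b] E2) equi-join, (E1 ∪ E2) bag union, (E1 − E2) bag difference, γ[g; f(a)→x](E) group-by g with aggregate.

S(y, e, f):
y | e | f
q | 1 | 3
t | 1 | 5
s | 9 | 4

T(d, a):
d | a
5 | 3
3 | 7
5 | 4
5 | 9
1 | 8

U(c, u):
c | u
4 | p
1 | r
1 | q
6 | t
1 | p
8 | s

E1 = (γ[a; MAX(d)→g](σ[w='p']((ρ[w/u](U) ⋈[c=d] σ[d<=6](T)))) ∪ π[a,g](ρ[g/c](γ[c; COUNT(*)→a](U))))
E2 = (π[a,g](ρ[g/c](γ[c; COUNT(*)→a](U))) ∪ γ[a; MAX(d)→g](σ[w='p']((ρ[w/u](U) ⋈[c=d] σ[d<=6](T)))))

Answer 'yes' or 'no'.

E1 row counts bottom-up:
  U → 6
  ρ[w/u](U) → 6
  T → 5
  σ[d<=6](T) → 5
  (ρ[w/u](U) ⋈[c=d] σ[d<=6](T)) → 3
  σ[w='p']((ρ[w/u](U) ⋈[c=d] σ[d<=6](T))) → 1
  γ[a; MAX(d)→g](σ[w='p']((ρ[w/u](U) ⋈[c=d] σ[d<=6](T)))) → 1
  U → 6
  γ[c; COUNT(*)→a](U) → 4
  ρ[g/c](γ[c; COUNT(*)→a](U)) → 4
  π[a,g](ρ[g/c](γ[c; COUNT(*)→a](U))) → 4
  (γ[a; MAX(d)→g](σ[w='p']((ρ[w/u](U) ⋈[c=d] σ[d<=6](T)))) ∪ π[a,g](ρ[g/c](γ[c; COUNT(*)→a](U)))) → 5
E2 row counts bottom-up:
  U → 6
  γ[c; COUNT(*)→a](U) → 4
  ρ[g/c](γ[c; COUNT(*)→a](U)) → 4
  π[a,g](ρ[g/c](γ[c; COUNT(*)→a](U))) → 4
  U → 6
  ρ[w/u](U) → 6
  T → 5
  σ[d<=6](T) → 5
  (ρ[w/u](U) ⋈[c=d] σ[d<=6](T)) → 3
  σ[w='p']((ρ[w/u](U) ⋈[c=d] σ[d<=6](T))) → 1
  γ[a; MAX(d)→g](σ[w='p']((ρ[w/u](U) ⋈[c=d] σ[d<=6](T)))) → 1
  (π[a,g](ρ[g/c](γ[c; COUNT(*)→a](U))) ∪ γ[a; MAX(d)→g](σ[w='p']((ρ[w/u](U) ⋈[c=d] σ[d<=6](T))))) → 5

E1 and E2 produce the same multiset:
a | g
1 | 4
1 | 6
1 | 8
3 | 1
8 | 1

yes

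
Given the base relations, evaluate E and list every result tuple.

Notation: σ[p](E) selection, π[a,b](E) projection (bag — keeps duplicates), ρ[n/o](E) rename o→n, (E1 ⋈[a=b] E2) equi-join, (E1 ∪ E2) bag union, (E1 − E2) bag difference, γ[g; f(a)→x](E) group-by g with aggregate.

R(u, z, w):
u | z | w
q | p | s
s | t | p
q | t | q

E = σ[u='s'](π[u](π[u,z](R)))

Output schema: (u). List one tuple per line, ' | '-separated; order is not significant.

Stepwise |·|:
  R → 3
  π[u,z](R) → 3
  π[u](π[u,z](R)) → 3
  σ[u='s'](π[u](π[u,z](R))) → 1

== RESULT ==
u
s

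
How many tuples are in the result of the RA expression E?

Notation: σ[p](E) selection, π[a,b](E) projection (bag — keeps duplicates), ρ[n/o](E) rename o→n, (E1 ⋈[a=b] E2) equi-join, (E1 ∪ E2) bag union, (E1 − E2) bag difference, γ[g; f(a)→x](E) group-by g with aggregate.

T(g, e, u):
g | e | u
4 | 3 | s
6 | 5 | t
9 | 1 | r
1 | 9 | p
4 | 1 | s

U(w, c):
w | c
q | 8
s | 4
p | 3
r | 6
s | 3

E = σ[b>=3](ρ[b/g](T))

Stepwise |·|:
  T → 5
  ρ[b/g](T) → 5
  σ[b>=3](ρ[b/g](T)) → 4

|E| = 4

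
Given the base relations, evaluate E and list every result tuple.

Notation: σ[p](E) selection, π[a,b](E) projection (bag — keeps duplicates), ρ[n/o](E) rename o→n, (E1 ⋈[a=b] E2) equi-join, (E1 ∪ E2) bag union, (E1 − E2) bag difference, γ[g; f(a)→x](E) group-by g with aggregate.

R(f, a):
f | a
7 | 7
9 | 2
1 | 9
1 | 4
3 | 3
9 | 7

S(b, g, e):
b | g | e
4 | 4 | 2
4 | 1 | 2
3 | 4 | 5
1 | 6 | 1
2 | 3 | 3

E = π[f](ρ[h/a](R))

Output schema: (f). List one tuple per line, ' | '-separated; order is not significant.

Per-node cardinality:
  R → 6
  ρ[h/a](R) → 6
  π[f](ρ[h/a](R)) → 6

== RESULT ==
f
1
1
3
7
9
9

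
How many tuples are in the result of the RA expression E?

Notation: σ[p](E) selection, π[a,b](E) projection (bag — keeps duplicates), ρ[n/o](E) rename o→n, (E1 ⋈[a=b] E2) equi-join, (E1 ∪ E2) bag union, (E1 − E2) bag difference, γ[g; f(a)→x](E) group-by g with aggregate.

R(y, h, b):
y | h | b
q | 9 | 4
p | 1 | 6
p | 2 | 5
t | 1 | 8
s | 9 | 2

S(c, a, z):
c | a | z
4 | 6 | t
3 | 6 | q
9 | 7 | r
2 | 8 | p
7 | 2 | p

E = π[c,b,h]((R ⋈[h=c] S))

Row counts bottom-up:
  R → 5
  S → 5
  (R ⋈[h=c] S) → 3
  π[c,b,h]((R ⋈[h=c] S)) → 3

|E| = 3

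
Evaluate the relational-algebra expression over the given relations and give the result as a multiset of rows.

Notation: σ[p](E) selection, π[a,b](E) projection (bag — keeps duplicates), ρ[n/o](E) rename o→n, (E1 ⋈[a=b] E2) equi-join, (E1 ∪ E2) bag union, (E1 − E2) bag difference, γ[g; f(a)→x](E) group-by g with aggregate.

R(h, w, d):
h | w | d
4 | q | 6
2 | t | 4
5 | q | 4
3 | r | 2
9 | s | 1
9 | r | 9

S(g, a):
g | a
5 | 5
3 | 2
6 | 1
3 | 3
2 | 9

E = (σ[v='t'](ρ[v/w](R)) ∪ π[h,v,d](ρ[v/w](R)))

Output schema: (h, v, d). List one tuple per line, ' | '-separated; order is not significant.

Per-node cardinality:
  R → 6
  ρ[v/w](R) → 6
  σ[v='t'](ρ[v/w](R)) → 1
  R → 6
  ρ[v/w](R) → 6
  π[h,v,d](ρ[v/w](R)) → 6
  (σ[v='t'](ρ[v/w](R)) ∪ π[h,v,d](ρ[v/w](R))) → 7

== RESULT ==
h | v | d
2 | t | 4
2 | t | 4
3 | r | 2
4 | q | 6
5 | q | 4
9 | r | 9
9 | s | 1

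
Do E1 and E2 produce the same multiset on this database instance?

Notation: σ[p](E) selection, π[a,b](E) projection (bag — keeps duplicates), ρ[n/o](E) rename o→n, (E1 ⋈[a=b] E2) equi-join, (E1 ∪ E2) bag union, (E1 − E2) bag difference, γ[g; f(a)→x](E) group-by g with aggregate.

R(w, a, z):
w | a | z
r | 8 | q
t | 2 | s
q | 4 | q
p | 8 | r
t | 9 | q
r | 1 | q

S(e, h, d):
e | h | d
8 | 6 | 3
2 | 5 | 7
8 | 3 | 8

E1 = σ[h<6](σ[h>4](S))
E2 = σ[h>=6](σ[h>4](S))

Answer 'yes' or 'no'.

E1 row counts bottom-up:
  S → 3
  σ[h>4](S) → 2
  σ[h<6](σ[h>4](S)) → 1
E2 row counts bottom-up:
  S → 3
  σ[h>4](S) → 2
  σ[h>=6](σ[h>4](S)) → 1

E1 result:
e | h | d
2 | 5 | 7
E2 result:
e | h | d
8 | 6 | 3
Witness: (2, 5, 7) appears 1× in E1 but 0× in E2.

no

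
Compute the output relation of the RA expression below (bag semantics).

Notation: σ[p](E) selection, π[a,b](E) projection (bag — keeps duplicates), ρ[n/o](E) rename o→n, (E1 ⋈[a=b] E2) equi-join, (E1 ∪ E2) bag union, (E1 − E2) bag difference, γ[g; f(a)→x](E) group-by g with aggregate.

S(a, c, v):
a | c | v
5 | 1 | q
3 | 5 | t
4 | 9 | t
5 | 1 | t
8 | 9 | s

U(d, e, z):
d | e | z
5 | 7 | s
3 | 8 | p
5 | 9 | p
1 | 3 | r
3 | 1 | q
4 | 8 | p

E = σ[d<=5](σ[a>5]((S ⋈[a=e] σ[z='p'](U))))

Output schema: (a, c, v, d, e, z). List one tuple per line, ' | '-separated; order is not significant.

Row counts bottom-up:
  S → 5
  U → 6
  σ[z='p'](U) → 3
  (S ⋈[a=e] σ[z='p'](U)) → 2
  σ[a>5]((S ⋈[a=e] σ[z='p'](U))) → 2
  σ[d<=5](σ[a>5]((S ⋈[a=e] σ[z='p'](U)))) → 2

== RESULT ==
a | c | v | d | e | z
8 | 9 | s | 3 | 8 | p
8 | 9 | s | 4 | 8 | p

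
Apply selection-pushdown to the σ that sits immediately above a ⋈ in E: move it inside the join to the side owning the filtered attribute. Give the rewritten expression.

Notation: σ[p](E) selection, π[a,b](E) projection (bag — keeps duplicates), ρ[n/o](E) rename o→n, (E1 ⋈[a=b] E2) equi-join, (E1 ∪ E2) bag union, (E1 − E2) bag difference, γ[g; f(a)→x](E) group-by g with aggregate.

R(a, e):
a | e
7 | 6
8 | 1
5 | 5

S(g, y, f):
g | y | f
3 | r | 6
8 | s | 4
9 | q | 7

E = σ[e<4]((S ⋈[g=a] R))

σ filters on e, owned by the right side.
E' = (S ⋈[g=a] σ[e<4](R))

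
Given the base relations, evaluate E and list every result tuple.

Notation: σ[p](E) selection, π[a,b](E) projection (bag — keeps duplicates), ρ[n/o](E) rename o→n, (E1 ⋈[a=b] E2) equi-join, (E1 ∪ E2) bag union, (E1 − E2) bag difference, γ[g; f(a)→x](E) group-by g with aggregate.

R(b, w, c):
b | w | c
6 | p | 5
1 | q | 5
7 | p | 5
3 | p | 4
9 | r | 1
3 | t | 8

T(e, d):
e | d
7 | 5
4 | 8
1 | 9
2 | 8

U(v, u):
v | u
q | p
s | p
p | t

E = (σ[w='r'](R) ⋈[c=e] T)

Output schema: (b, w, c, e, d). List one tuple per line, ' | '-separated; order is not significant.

Subexpression sizes:
  R → 6
  σ[w='r'](R) → 1
  T → 4
  (σ[w='r'](R) ⋈[c=e] T) → 1

== RESULT ==
b | w | c | e | d
9 | r | 1 | 1 | 9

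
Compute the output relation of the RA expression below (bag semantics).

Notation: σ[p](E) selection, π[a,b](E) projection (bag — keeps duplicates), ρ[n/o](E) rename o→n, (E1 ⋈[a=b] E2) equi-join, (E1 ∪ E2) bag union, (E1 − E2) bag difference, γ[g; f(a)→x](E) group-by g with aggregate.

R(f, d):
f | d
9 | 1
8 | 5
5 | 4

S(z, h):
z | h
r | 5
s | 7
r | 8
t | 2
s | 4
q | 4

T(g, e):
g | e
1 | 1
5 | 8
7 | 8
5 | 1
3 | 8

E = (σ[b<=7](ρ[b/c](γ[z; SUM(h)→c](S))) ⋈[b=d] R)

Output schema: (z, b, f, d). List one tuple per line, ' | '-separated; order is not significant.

Subexpression sizes:
  S → 6
  γ[z; SUM(h)→c](S) → 4
  ρ[b/c](γ[z; SUM(h)→c](S)) → 4
  σ[b<=7](ρ[b/c](γ[z; SUM(h)→c](S))) → 2
  R → 3
  (σ[b<=7](ρ[b/c](γ[z; SUM(h)→c](S))) ⋈[b=d] R) → 1

== RESULT ==
z | b | f | d
q | 4 | 5 | 4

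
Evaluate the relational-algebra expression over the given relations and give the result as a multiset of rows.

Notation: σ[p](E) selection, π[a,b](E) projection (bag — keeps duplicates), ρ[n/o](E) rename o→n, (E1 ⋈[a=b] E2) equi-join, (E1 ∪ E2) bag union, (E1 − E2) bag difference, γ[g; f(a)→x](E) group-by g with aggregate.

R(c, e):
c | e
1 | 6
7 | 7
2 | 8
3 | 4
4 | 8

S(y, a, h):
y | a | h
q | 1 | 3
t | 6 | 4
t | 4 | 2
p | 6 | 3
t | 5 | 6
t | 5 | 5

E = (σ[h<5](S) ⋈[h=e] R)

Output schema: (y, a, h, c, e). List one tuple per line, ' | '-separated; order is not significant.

Per-node cardinality:
  S → 6
  σ[h<5](S) → 4
  R → 5
  (σ[h<5](S) ⋈[h=e] R) → 1

== RESULT ==
y | a | h | c | e
t | 6 | 4 | 3 | 4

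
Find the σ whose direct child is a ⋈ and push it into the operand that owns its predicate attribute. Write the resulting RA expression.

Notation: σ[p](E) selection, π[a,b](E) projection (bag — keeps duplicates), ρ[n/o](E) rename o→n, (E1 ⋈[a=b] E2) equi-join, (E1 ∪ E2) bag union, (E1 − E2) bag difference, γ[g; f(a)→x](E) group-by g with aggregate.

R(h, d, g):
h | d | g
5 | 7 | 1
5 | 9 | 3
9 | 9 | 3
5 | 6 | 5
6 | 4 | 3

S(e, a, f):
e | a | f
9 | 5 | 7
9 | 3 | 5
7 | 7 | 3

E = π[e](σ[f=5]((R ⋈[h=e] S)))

σ filters on f, owned by the right side.
E' = π[e]((R ⋈[h=e] σ[f=5](S)))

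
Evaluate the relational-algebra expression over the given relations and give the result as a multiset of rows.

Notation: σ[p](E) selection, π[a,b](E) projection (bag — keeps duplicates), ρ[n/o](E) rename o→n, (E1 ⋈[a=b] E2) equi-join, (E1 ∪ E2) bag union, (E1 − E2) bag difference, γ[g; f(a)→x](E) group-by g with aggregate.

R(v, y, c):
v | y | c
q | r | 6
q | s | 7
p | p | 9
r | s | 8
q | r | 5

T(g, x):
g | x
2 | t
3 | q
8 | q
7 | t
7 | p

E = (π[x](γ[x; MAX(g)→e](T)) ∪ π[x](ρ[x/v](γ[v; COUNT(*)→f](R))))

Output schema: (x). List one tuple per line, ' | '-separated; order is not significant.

Row counts bottom-up:
  T → 5
  γ[x; MAX(g)→e](T) → 3
  π[x](γ[x; MAX(g)→e](T)) → 3
  R → 5
  γ[v; COUNT(*)→f](R) → 3
  ρ[x/v](γ[v; COUNT(*)→f](R)) → 3
  π[x](ρ[x/v](γ[v; COUNT(*)→f](R))) → 3
  (π[x](γ[x; MAX(g)→e](T)) ∪ π[x](ρ[x/v](γ[v; COUNT(*)→f](R)))) → 6

== RESULT ==
x
p
p
q
q
r
t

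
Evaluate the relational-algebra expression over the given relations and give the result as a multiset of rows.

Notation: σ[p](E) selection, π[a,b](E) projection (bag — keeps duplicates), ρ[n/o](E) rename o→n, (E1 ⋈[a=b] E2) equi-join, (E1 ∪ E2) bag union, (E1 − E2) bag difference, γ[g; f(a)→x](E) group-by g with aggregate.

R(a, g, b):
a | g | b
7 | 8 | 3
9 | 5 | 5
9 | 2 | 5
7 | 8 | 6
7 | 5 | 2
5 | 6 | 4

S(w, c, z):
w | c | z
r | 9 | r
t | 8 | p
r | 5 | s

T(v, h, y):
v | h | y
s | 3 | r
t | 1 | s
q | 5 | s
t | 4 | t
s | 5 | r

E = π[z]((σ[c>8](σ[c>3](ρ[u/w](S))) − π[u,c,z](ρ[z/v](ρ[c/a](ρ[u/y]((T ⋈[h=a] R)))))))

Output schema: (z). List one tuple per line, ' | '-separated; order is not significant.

Per-node cardinality:
  S → 3
  ρ[u/w](S) → 3
  σ[c>3](ρ[u/w](S)) → 3
  σ[c>8](σ[c>3](ρ[u/w](S))) → 1
  T → 5
  R → 6
  (T ⋈[h=a] R) → 2
  ρ[u/y]((T ⋈[h=a] R)) → 2
  ρ[c/a](ρ[u/y]((T ⋈[h=a] R))) → 2
  ρ[z/v](ρ[c/a](ρ[u/y]((T ⋈[h=a] R)))) → 2
  π[u,c,z](ρ[z/v](ρ[c/a](ρ[u/y]((T ⋈[h=a] R))))) → 2
  (σ[c>8](σ[c>3](ρ[u/w](S))) − π[u,c,z](ρ[z/v](ρ[c/a](ρ[u/y]((T ⋈[h=a] R)))))) → 1
  π[z]((σ[c>8](σ[c>3](ρ[u/w](S))) − π[u,c,z](ρ[z/v](ρ[c/a](ρ[u/y]((T ⋈[h=a] R))))))) → 1

== RESULT ==
z
r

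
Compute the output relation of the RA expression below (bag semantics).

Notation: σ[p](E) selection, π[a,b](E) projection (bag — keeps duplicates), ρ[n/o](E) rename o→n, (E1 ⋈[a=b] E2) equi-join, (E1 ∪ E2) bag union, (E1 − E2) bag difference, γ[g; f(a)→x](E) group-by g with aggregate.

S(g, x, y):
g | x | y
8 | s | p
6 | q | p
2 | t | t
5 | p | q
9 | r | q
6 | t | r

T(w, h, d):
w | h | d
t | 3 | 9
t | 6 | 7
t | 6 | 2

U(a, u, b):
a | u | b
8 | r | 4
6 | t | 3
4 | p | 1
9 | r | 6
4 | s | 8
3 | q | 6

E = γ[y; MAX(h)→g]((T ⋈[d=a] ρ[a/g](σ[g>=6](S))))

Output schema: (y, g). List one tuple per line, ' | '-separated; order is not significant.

Stepwise |·|:
  T → 3
  S → 6
  σ[g>=6](S) → 4
  ρ[a/g](σ[g>=6](S)) → 4
  (T ⋈[d=a] ρ[a/g](σ[g>=6](S))) → 1
  γ[y; MAX(h)→g]((T ⋈[d=a] ρ[a/g](σ[g>=6](S)))) → 1

== RESULT ==
y | g
q | 3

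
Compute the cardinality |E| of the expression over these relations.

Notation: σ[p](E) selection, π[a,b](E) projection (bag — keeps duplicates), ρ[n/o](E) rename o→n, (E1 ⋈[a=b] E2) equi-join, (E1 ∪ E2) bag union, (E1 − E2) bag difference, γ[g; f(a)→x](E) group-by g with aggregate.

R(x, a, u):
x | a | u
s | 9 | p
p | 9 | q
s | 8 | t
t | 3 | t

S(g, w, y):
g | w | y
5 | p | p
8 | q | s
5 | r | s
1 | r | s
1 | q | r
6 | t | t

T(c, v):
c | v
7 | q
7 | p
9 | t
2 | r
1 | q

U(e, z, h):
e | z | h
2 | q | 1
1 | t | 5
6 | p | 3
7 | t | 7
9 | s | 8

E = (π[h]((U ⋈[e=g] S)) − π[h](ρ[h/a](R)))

Subexpression sizes:
  U → 5
  S → 6
  (U ⋈[e=g] S) → 3
  π[h]((U ⋈[e=g] S)) → 3
  R → 4
  ρ[h/a](R) → 4
  π[h](ρ[h/a](R)) → 4
  (π[h]((U ⋈[e=g] S)) − π[h](ρ[h/a](R))) → 2

|E| = 2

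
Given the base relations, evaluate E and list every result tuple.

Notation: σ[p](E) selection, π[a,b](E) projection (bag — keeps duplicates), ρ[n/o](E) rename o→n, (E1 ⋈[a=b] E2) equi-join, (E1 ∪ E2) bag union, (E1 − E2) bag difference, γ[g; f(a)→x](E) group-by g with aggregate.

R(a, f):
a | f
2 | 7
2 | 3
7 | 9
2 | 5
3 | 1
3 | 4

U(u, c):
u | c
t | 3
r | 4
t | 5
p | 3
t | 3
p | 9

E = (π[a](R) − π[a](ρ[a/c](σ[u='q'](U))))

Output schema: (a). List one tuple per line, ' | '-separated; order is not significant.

Row counts bottom-up:
  R → 6
  π[a](R) → 6
  U → 6
  σ[u='q'](U) → 0
  ρ[a/c](σ[u='q'](U)) → 0
  π[a](ρ[a/c](σ[u='q'](U))) → 0
  (π[a](R) − π[a](ρ[a/c](σ[u='q'](U)))) → 6

== RESULT ==
a
2
2
2
3
3
7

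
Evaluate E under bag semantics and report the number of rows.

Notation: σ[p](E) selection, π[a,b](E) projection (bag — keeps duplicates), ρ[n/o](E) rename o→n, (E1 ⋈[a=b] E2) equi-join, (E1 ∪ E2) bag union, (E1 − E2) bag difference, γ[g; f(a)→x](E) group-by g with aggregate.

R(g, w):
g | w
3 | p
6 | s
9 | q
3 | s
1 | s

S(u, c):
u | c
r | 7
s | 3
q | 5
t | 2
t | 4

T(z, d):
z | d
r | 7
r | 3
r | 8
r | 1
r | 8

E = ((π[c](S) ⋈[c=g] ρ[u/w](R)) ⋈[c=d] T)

Subexpression sizes:
  S → 5
  π[c](S) → 5
  R → 5
  ρ[u/w](R) → 5
  (π[c](S) ⋈[c=g] ρ[u/w](R)) → 2
  T → 5
  ((π[c](S) ⋈[c=g] ρ[u/w](R)) ⋈[c=d] T) → 2

|E| = 2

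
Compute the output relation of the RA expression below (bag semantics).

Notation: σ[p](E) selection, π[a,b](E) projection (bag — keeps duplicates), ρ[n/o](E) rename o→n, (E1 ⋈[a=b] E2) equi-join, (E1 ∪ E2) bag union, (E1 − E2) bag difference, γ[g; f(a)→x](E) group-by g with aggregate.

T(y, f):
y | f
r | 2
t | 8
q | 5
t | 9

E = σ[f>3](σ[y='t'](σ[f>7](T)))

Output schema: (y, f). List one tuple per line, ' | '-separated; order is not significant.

Stepwise |·|:
  T → 4
  σ[f>7](T) → 2
  σ[y='t'](σ[f>7](T)) → 2
  σ[f>3](σ[y='t'](σ[f>7](T))) → 2

== RESULT ==
y | f
t | 8
t | 9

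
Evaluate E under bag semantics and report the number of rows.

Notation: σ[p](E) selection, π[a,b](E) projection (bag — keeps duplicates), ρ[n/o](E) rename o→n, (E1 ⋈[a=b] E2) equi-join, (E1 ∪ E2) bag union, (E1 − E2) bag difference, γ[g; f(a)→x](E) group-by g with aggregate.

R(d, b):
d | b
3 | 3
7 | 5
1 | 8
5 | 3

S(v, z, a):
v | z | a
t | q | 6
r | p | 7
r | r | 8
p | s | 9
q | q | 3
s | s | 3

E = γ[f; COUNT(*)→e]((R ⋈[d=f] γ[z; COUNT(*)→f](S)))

Subexpression sizes:
  R → 4
  S → 6
  γ[z; COUNT(*)→f](S) → 4
  (R ⋈[d=f] γ[z; COUNT(*)→f](S)) → 2
  γ[f; COUNT(*)→e]((R ⋈[d=f] γ[z; COUNT(*)→f](S))) → 1

|E| = 1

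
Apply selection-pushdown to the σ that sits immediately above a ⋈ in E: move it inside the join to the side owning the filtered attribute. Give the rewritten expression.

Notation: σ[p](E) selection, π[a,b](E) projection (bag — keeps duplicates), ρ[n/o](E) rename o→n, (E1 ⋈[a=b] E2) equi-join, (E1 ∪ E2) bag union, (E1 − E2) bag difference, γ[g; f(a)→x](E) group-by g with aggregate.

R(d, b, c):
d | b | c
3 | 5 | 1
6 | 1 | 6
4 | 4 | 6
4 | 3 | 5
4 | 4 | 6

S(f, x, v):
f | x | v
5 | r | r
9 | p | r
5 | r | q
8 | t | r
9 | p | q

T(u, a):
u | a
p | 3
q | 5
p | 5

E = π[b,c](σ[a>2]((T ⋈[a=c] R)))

σ filters on a, owned by the left side.
E' = π[b,c]((σ[a>2](T) ⋈[a=c] R))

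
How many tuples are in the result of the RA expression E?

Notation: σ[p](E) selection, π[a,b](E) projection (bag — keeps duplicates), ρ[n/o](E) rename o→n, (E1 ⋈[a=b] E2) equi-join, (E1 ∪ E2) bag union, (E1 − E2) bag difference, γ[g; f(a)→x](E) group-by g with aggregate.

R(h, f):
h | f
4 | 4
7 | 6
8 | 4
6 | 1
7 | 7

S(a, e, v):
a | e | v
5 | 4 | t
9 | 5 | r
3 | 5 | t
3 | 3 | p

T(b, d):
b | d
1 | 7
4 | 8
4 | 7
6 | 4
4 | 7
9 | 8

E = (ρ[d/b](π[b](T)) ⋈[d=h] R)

Subexpression sizes:
  T → 6
  π[b](T) → 6
  ρ[d/b](π[b](T)) → 6
  R → 5
  (ρ[d/b](π[b](T)) ⋈[d=h] R) → 4

|E| = 4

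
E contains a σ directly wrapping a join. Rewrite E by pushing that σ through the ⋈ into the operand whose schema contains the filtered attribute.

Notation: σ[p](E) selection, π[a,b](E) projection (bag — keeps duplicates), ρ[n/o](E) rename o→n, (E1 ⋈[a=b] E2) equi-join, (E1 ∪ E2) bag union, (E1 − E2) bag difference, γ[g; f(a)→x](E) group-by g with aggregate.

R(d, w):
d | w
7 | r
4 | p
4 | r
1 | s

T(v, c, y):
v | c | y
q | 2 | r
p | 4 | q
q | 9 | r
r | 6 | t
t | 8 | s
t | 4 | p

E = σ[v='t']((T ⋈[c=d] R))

σ filters on v, owned by the left side.
E' = (σ[v='t'](T) ⋈[c=d] R)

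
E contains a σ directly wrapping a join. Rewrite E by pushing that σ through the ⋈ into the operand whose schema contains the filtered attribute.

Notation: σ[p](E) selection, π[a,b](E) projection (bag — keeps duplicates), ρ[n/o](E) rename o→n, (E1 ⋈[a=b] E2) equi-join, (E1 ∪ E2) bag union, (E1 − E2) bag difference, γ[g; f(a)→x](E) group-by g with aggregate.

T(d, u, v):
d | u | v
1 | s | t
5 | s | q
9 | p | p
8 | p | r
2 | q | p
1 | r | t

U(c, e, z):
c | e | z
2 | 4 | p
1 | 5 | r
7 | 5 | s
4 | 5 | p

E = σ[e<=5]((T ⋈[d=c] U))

σ filters on e, owned by the right side.
E' = (T ⋈[d=c] σ[e<=5](U))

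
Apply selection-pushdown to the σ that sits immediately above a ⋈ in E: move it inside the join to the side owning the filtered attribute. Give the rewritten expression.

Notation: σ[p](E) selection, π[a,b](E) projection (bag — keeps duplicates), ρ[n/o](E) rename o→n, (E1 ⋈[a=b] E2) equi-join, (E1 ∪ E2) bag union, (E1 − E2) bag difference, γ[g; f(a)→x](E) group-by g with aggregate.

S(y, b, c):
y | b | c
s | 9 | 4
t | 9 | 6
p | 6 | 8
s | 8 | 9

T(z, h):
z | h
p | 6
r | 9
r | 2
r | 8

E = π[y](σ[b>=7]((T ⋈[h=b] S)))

σ filters on b, owned by the right side.
E' = π[y]((T ⋈[h=b] σ[b>=7](S)))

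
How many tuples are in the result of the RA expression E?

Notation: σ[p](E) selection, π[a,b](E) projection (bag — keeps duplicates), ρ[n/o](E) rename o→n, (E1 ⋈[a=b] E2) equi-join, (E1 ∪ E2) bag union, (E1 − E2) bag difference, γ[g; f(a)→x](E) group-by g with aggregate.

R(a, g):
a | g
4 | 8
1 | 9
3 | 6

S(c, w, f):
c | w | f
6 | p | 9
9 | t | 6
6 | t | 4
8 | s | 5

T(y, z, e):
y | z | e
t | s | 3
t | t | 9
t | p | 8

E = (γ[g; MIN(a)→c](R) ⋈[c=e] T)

Stepwise |·|:
  R → 3
  γ[g; MIN(a)→c](R) → 3
  T → 3
  (γ[g; MIN(a)→c](R) ⋈[c=e] T) → 1

|E| = 1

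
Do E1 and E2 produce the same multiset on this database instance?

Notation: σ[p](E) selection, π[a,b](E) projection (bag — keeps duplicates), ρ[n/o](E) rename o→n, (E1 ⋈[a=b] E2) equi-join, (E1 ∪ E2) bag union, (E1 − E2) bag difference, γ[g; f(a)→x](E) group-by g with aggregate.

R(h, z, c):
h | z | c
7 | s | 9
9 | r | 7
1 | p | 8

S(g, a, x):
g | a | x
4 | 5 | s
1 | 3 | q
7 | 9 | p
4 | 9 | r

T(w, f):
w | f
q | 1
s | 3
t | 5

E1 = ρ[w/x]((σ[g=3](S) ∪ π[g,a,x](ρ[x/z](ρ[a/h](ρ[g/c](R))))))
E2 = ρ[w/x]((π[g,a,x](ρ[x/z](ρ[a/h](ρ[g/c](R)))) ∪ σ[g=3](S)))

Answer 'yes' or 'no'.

E1 stepwise |·|:
  S → 4
  σ[g=3](S) → 0
  R → 3
  ρ[g/c](R) → 3
  ρ[a/h](ρ[g/c](R)) → 3
  ρ[x/z](ρ[a/h](ρ[g/c](R))) → 3
  π[g,a,x](ρ[x/z](ρ[a/h](ρ[g/c](R)))) → 3
  (σ[g=3](S) ∪ π[g,a,x](ρ[x/z](ρ[a/h](ρ[g/c](R))))) → 3
  ρ[w/x]((σ[g=3](S) ∪ π[g,a,x](ρ[x/z](ρ[a/h](ρ[g/c](R)))))) → 3
E2 stepwise |·|:
  R → 3
  ρ[g/c](R) → 3
  ρ[a/h](ρ[g/c](R)) → 3
  ρ[x/z](ρ[a/h](ρ[g/c](R))) → 3
  π[g,a,x](ρ[x/z](ρ[a/h](ρ[g/c](R)))) → 3
  S → 4
  σ[g=3](S) → 0
  (π[g,a,x](ρ[x/z](ρ[a/h](ρ[g/c](R)))) ∪ σ[g=3](S)) → 3
  ρ[w/x]((π[g,a,x](ρ[x/z](ρ[a/h](ρ[g/c](R)))) ∪ σ[g=3](S))) → 3

E1 and E2 produce the same multiset:
g | a | w
7 | 9 | r
8 | 1 | p
9 | 7 | s

yes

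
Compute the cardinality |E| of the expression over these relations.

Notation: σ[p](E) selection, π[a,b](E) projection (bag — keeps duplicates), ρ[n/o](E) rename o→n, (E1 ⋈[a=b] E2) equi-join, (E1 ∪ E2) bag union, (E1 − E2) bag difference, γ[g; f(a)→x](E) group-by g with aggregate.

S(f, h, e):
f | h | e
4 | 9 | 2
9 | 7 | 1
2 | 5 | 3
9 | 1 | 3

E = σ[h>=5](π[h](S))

Per-node cardinality:
  S → 4
  π[h](S) → 4
  σ[h>=5](π[h](S)) → 3

|E| = 3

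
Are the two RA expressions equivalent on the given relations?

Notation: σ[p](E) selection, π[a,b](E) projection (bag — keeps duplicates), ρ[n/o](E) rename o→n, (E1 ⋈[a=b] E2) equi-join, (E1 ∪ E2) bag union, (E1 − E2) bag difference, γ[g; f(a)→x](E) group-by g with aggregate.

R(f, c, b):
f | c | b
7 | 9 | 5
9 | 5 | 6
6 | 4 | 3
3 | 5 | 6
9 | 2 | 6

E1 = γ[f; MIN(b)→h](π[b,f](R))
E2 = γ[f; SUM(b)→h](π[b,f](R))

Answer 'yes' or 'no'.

E1 per-node cardinality:
  R → 5
  π[b,f](R) → 5
  γ[f; MIN(b)→h](π[b,f](R)) → 4
E2 per-node cardinality:
  R → 5
  π[b,f](R) → 5
  γ[f; SUM(b)→h](π[b,f](R)) → 4

E1 result:
f | h
3 | 6
6 | 3
7 | 5
9 | 6
E2 result:
f | h
3 | 6
6 | 3
7 | 5
9 | 12
Witness: (9, 6) appears 1× in E1 but 0× in E2.

no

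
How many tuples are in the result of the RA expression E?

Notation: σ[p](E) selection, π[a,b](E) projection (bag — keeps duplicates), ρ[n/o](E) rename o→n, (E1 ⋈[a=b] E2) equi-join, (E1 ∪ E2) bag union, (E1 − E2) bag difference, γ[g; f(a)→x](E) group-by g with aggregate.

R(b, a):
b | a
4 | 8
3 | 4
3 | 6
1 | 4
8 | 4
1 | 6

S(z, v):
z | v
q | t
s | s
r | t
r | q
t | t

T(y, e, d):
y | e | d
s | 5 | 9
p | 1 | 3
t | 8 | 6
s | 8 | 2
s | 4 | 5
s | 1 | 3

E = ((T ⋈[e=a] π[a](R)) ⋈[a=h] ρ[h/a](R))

Row counts bottom-up:
  T → 6
  R → 6
  π[a](R) → 6
  (T ⋈[e=a] π[a](R)) → 5
  R → 6
  ρ[h/a](R) → 6
  ((T ⋈[e=a] π[a](R)) ⋈[a=h] ρ[h/a](R)) → 11

|E| = 11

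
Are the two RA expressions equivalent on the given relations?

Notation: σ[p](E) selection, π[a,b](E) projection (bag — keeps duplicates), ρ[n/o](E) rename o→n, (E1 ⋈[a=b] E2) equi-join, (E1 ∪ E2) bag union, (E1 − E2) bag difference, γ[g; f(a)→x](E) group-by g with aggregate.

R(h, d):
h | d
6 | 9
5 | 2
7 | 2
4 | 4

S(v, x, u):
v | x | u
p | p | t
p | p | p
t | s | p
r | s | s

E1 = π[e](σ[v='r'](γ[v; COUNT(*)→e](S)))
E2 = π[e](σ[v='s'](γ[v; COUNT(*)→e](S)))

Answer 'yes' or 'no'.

E1 per-node cardinality:
  S → 4
  γ[v; COUNT(*)→e](S) → 3
  σ[v='r'](γ[v; COUNT(*)→e](S)) → 1
  π[e](σ[v='r'](γ[v; COUNT(*)→e](S))) → 1
E2 per-node cardinality:
  S → 4
  γ[v; COUNT(*)→e](S) → 3
  σ[v='s'](γ[v; COUNT(*)→e](S)) → 0
  π[e](σ[v='s'](γ[v; COUNT(*)→e](S))) → 0

E1 result:
e
1
E2 result:
e
(0 rows)
Witness: (1,) appears 1× in E1 but 0× in E2.

no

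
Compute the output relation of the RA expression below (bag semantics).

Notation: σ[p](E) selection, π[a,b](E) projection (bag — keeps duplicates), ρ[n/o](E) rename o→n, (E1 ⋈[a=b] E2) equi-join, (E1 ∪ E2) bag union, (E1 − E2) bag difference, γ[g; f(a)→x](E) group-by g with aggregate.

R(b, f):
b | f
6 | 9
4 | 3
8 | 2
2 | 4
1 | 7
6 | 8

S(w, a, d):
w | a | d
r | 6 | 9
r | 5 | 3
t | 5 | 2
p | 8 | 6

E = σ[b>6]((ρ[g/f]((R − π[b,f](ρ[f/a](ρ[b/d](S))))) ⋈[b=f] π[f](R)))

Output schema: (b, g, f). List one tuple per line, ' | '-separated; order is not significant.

Per-node cardinality:
  R → 6
  S → 4
  ρ[b/d](S) → 4
  ρ[f/a](ρ[b/d](S)) → 4
  π[b,f](ρ[f/a](ρ[b/d](S))) → 4
  (R − π[b,f](ρ[f/a](ρ[b/d](S)))) → 5
  ρ[g/f]((R − π[b,f](ρ[f/a](ρ[b/d](S))))) → 5
  R → 6
  π[f](R) → 6
  (ρ[g/f]((R − π[b,f](ρ[f/a](ρ[b/d](S))))) ⋈[b=f] π[f](R)) → 3
  σ[b>6]((ρ[g/f]((R − π[b,f](ρ[f/a](ρ[b/d](S))))) ⋈[b=f] π[f](R))) → 1

== RESULT ==
b | g | f
8 | 2 | 8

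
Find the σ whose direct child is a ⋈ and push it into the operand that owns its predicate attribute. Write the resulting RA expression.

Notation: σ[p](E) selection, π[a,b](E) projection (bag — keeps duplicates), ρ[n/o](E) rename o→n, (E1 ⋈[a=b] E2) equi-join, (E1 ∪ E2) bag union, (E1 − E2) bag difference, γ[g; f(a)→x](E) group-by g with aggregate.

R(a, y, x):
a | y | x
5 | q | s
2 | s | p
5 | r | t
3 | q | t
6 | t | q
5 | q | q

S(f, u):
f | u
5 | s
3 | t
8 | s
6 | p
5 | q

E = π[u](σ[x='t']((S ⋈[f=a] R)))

σ filters on x, owned by the right side.
E' = π[u]((S ⋈[f=a] σ[x='t'](R)))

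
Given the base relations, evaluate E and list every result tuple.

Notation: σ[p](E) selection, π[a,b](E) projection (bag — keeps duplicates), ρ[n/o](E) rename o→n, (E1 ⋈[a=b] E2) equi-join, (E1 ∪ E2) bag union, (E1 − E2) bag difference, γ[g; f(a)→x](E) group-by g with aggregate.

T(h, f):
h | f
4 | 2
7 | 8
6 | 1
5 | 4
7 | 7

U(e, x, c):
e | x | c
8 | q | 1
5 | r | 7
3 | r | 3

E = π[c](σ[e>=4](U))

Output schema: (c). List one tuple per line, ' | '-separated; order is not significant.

Per-node cardinality:
  U → 3
  σ[e>=4](U) → 2
  π[c](σ[e>=4](U)) → 2

== RESULT ==
c
1
7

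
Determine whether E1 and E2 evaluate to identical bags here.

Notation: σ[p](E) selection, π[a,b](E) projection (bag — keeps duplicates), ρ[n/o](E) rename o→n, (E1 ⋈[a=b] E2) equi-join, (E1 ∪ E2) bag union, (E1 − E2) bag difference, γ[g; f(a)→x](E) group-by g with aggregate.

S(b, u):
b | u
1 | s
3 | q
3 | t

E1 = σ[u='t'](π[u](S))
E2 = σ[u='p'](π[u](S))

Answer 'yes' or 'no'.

E1 row counts bottom-up:
  S → 3
  π[u](S) → 3
  σ[u='t'](π[u](S)) → 1
E2 row counts bottom-up:
  S → 3
  π[u](S) → 3
  σ[u='p'](π[u](S)) → 0

E1 result:
u
t
E2 result:
u
(0 rows)
Witness: ('t',) appears 1× in E1 but 0× in E2.

no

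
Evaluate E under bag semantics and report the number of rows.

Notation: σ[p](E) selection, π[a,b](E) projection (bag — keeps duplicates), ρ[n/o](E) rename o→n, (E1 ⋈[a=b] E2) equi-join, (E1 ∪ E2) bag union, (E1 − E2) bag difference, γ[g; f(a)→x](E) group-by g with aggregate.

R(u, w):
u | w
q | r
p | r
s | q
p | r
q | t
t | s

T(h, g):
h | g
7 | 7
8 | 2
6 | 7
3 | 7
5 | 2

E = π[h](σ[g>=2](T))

Row counts bottom-up:
  T → 5
  σ[g>=2](T) → 5
  π[h](σ[g>=2](T)) → 5

|E| = 5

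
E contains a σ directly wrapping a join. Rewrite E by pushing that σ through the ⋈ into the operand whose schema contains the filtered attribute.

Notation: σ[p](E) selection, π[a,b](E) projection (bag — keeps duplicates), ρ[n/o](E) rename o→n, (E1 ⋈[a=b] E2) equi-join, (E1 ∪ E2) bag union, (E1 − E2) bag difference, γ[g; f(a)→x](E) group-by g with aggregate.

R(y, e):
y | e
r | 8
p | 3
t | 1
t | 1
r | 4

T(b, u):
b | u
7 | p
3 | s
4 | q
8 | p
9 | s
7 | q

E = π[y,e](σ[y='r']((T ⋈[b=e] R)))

σ filters on y, owned by the right side.
E' = π[y,e]((T ⋈[b=e] σ[y='r'](R)))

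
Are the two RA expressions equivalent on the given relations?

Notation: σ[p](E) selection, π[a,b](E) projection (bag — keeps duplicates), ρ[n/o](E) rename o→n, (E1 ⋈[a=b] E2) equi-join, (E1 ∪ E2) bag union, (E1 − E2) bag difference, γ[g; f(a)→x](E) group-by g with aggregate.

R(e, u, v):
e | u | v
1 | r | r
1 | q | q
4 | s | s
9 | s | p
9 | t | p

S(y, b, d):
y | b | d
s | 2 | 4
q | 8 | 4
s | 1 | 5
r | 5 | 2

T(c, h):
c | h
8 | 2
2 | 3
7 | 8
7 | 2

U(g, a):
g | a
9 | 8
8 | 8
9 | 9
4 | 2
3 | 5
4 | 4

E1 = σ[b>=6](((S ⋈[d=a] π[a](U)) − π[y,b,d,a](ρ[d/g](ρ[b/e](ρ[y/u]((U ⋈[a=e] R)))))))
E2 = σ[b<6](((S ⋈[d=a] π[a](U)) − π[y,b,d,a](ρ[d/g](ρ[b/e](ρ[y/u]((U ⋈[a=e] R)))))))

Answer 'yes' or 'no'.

E1 stepwise |·|:
  S → 4
  U → 6
  π[a](U) → 6
  (S ⋈[d=a] π[a](U)) → 4
  U → 6
  R → 5
  (U ⋈[a=e] R) → 3
  ρ[y/u]((U ⋈[a=e] R)) → 3
  ρ[b/e](ρ[y/u]((U ⋈[a=e] R))) → 3
  ρ[d/g](ρ[b/e](ρ[y/u]((U ⋈[a=e] R)))) → 3
  π[y,b,d,a](ρ[d/g](ρ[b/e](ρ[y/u]((U ⋈[a=e] R))))) → 3
  ((S ⋈[d=a] π[a](U)) − π[y,b,d,a](ρ[d/g](ρ[b/e](ρ[y/u]((U ⋈[a=e] R)))))) → 4
  σ[b>=6](((S ⋈[d=a] π[a](U)) − π[y,b,d,a](ρ[d/g](ρ[b/e](ρ[y/u]((U ⋈[a=e] R))))))) → 1
E2 stepwise |·|:
  S → 4
  U → 6
  π[a](U) → 6
  (S ⋈[d=a] π[a](U)) → 4
  U → 6
  R → 5
  (U ⋈[a=e] R) → 3
  ρ[y/u]((U ⋈[a=e] R)) → 3
  ρ[b/e](ρ[y/u]((U ⋈[a=e] R))) → 3
  ρ[d/g](ρ[b/e](ρ[y/u]((U ⋈[a=e] R)))) → 3
  π[y,b,d,a](ρ[d/g](ρ[b/e](ρ[y/u]((U ⋈[a=e] R))))) → 3
  ((S ⋈[d=a] π[a](U)) − π[y,b,d,a](ρ[d/g](ρ[b/e](ρ[y/u]((U ⋈[a=e] R)))))) → 4
  σ[b<6](((S ⋈[d=a] π[a](U)) − π[y,b,d,a](ρ[d/g](ρ[b/e](ρ[y/u]((U ⋈[a=e] R))))))) → 3

E1 result:
y | b | d | a
q | 8 | 4 | 4
E2 result:
y | b | d | a
r | 5 | 2 | 2
s | 1 | 5 | 5
s | 2 | 4 | 4
Witness: ('q', 8, 4, 4) appears 1× in E1 but 0× in E2.

no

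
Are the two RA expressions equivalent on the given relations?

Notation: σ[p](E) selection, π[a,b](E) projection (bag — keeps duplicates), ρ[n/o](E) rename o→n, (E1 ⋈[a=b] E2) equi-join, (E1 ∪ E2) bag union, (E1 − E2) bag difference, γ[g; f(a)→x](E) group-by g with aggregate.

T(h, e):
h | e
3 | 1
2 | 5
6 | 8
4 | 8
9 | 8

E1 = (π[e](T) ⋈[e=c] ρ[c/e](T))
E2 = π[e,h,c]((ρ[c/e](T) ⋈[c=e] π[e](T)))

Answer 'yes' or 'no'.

E1 subexpression sizes:
  T → 5
  π[e](T) → 5
  T → 5
  ρ[c/e](T) → 5
  (π[e](T) ⋈[e=c] ρ[c/e](T)) → 11
E2 subexpression sizes:
  T → 5
  ρ[c/e](T) → 5
  T → 5
  π[e](T) → 5
  (ρ[c/e](T) ⋈[c=e] π[e](T)) → 11
  π[e,h,c]((ρ[c/e](T) ⋈[c=e] π[e](T))) → 11

E1 and E2 produce the same multiset:
e | h | c
1 | 3 | 1
5 | 2 | 5
8 | 4 | 8
8 | 4 | 8
8 | 4 | 8
8 | 6 | 8
8 | 6 | 8
8 | 6 | 8
8 | 9 | 8
8 | 9 | 8
8 | 9 | 8

yes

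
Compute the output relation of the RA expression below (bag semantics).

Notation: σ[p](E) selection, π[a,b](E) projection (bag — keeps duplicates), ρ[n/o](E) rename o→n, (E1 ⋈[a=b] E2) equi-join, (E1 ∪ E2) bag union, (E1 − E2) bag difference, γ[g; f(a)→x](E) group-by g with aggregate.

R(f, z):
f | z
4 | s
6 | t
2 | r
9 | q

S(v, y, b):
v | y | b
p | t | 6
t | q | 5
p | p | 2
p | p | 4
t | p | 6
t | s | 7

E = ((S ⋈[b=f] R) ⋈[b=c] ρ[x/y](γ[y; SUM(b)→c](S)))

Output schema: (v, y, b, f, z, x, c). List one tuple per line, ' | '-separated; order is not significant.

Row counts bottom-up:
  S → 6
  R → 4
  (S ⋈[b=f] R) → 4
  S → 6
  γ[y; SUM(b)→c](S) → 4
  ρ[x/y](γ[y; SUM(b)→c](S)) → 4
  ((S ⋈[b=f] R) ⋈[b=c] ρ[x/y](γ[y; SUM(b)→c](S))) → 2

== RESULT ==
v | y | b | f | z | x | c
p | t | 6 | 6 | t | t | 6
t | p | 6 | 6 | t | t | 6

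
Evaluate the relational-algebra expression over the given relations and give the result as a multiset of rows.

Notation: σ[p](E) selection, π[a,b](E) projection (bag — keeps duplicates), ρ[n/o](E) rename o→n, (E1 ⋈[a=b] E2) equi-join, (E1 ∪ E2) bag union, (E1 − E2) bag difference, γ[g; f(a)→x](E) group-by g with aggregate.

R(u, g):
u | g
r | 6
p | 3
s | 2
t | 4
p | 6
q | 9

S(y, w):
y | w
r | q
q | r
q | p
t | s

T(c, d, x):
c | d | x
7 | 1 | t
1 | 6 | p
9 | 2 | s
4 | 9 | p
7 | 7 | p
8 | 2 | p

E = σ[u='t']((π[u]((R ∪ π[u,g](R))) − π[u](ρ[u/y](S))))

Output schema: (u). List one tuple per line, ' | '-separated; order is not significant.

Stepwise |·|:
  R → 6
  R → 6
  π[u,g](R) → 6
  (R ∪ π[u,g](R)) → 12
  π[u]((R ∪ π[u,g](R))) → 12
  S → 4
  ρ[u/y](S) → 4
  π[u](ρ[u/y](S)) → 4
  (π[u]((R ∪ π[u,g](R))) − π[u](ρ[u/y](S))) → 8
  σ[u='t']((π[u]((R ∪ π[u,g](R))) − π[u](ρ[u/y](S)))) → 1

== RESULT ==
u
t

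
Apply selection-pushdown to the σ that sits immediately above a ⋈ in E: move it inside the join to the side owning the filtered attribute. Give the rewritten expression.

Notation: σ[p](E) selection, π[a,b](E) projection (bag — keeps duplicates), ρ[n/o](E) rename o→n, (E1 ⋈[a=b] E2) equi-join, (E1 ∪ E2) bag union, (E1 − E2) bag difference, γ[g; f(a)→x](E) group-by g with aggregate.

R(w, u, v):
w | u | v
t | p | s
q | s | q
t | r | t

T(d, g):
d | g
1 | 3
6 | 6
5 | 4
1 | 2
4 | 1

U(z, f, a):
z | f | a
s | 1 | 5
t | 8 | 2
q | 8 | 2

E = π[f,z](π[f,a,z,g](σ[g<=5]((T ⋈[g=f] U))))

σ filters on g, owned by the left side.
E' = π[f,z](π[f,a,z,g]((σ[g<=5](T) ⋈[g=f] U)))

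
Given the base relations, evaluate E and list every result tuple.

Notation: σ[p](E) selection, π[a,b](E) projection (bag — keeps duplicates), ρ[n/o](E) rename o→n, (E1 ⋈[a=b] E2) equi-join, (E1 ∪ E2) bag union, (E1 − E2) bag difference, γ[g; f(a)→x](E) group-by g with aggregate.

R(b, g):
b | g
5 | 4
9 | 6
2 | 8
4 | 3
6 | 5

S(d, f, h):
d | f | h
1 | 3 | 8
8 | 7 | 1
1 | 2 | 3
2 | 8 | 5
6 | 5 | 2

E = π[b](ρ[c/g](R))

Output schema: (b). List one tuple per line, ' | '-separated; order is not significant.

Stepwise |·|:
  R → 5
  ρ[c/g](R) → 5
  π[b](ρ[c/g](R)) → 5

== RESULT ==
b
2
4
5
6
9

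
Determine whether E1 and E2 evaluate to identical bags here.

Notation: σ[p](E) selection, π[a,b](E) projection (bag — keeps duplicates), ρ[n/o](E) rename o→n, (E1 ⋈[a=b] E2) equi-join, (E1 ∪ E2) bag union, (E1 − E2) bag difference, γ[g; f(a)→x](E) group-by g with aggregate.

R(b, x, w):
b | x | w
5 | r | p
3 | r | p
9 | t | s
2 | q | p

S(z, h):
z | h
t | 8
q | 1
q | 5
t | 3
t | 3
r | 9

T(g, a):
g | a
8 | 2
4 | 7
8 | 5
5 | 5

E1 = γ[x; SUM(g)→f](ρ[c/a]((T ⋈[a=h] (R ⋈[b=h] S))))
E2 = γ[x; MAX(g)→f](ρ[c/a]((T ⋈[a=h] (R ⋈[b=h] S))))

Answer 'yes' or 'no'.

E1 per-node cardinality:
  T → 4
  R → 4
  S → 6
  (R ⋈[b=h] S) → 4
  (T ⋈[a=h] (R ⋈[b=h] S)) → 2
  ρ[c/a]((T ⋈[a=h] (R ⋈[b=h] S))) → 2
  γ[x; SUM(g)→f](ρ[c/a]((T ⋈[a=h] (R ⋈[b=h] S)))) → 1
E2 per-node cardinality:
  T → 4
  R → 4
  S → 6
  (R ⋈[b=h] S) → 4
  (T ⋈[a=h] (R ⋈[b=h] S)) → 2
  ρ[c/a]((T ⋈[a=h] (R ⋈[b=h] S))) → 2
  γ[x; MAX(g)→f](ρ[c/a]((T ⋈[a=h] (R ⋈[b=h] S)))) → 1

E1 result:
x | f
r | 13
E2 result:
x | f
r | 8
Witness: ('r', 13) appears 1× in E1 but 0× in E2.

no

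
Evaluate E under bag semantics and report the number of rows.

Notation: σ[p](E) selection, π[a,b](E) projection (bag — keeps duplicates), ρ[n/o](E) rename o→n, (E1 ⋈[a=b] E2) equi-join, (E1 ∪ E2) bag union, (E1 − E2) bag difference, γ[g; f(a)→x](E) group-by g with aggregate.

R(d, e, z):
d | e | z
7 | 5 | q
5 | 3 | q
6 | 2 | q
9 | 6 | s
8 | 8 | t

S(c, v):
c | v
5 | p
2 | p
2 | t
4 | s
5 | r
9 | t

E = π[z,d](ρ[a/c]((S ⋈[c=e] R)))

Per-node cardinality:
  S → 6
  R → 5
  (S ⋈[c=e] R) → 4
  ρ[a/c]((S ⋈[c=e] R)) → 4
  π[z,d](ρ[a/c]((S ⋈[c=e] R))) → 4

|E| = 4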